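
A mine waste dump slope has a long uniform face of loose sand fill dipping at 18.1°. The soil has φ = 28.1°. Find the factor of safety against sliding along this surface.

For a dry cohesionless infinite slope the factor of safety is FS = tanφ / tanβ.
FS = tan28.1° / tan18.1° = 0.5340 / 0.3269 = 1.634

FS = 1.63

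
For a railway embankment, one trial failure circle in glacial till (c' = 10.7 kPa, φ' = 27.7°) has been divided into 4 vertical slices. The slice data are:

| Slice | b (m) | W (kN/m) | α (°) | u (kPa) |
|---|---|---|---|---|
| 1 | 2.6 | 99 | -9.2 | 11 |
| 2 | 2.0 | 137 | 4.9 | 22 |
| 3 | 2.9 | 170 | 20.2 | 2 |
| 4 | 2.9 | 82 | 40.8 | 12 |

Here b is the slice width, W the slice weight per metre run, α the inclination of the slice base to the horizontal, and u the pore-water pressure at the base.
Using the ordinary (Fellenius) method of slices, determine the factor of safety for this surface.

Ordinary method of slices: FS = Σ[c'·Δl_i + (W_i cosα_i − u_i·Δl_i)·tanφ'] / Σ W_i sinα_i, with Δl_i = b_i / cosα_i.
Slice 1: Δl = 2.6/cos(-9.2°) = 2.634 m; N'_1 = 99·cos(-9.2°) − 11·2.634 = 68.8; c'Δl = 28.18; W sinα = -15.8
Slice 2: Δl = 2.0/cos4.9° = 2.007 m; N'_2 = 137·cos4.9° − 22·2.007 = 92.3; c'Δl = 21.48; W sinα = 11.7
Slice 3: Δl = 2.9/cos20.2° = 3.090 m; N'_3 = 170·cos20.2° − 2·3.090 = 153.4; c'Δl = 33.06; W sinα = 58.7
Slice 4: Δl = 2.9/cos40.8° = 3.831 m; N'_4 = 82·cos40.8° − 12·3.831 = 16.1; c'Δl = 40.99; W sinα = 53.6
Σc'Δl = 123.7 kN/m; ΣN' = 330.6 kN/m; ΣW sinα = 108.2 kN/m
Resisting = 123.7 + 330.6·tan27.7° = 123.7 + 173.5 = 297.3 kN/m
FS = 297.3 / 108.2 = 2.748

FS = 2.75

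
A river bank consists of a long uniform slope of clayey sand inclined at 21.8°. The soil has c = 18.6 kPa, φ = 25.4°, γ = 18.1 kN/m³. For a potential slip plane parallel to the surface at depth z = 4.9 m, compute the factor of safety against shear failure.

FS = 1.80

For an infinite slope with a slip plane parallel to the surface (no pore pressure): FS = [c + γz cos²β tanφ] / [γz sinβ cosβ].
γz = 18.1·4.9 = 88.69 kN/m²
Numerator = 18.6 + 88.69·cos²21.8°·tan25.4° = 18.6 + 88.69·0.8621·0.4748 = 54.905 kPa
Denominator = 88.69·sin21.8°·cos21.8° = 88.69·0.3714·0.9285 = 30.581 kPa
FS = 54.905 / 30.581 = 1.795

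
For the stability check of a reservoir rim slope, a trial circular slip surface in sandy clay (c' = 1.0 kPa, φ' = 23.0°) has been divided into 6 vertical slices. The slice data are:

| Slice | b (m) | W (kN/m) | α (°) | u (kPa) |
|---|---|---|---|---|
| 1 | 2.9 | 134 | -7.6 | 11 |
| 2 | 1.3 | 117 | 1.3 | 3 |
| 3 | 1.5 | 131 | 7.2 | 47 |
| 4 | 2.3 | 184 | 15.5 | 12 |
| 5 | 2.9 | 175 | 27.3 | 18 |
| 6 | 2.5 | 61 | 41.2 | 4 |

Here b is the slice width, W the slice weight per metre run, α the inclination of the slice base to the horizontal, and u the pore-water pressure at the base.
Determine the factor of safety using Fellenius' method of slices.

Ordinary method of slices: FS = Σ[c'·Δl_i + (W_i cosα_i − u_i·Δl_i)·tanφ'] / Σ W_i sinα_i, with Δl_i = b_i / cosα_i.
Slice 1: Δl = 2.9/cos(-7.6°) = 2.926 m; N'_1 = 134·cos(-7.6°) − 11·2.926 = 100.6; c'Δl = 2.93; W sinα = -17.7
Slice 2: Δl = 1.3/cos1.3° = 1.300 m; N'_2 = 117·cos1.3° − 3·1.300 = 113.1; c'Δl = 1.30; W sinα = 2.7
Slice 3: Δl = 1.5/cos7.2° = 1.512 m; N'_3 = 131·cos7.2° − 47·1.512 = 58.9; c'Δl = 1.51; W sinα = 16.4
Slice 4: Δl = 2.3/cos15.5° = 2.387 m; N'_4 = 184·cos15.5° − 12·2.387 = 148.7; c'Δl = 2.39; W sinα = 49.2
Slice 5: Δl = 2.9/cos27.3° = 3.263 m; N'_5 = 175·cos27.3° − 18·3.263 = 96.8; c'Δl = 3.26; W sinα = 80.3
Slice 6: Δl = 2.5/cos41.2° = 3.323 m; N'_6 = 61·cos41.2° − 4·3.323 = 32.6; c'Δl = 3.32; W sinα = 40.2
Σc'Δl = 14.7 kN/m; ΣN' = 550.7 kN/m; ΣW sinα = 171.0 kN/m
Resisting = 14.7 + 550.7·tan23.0° = 14.7 + 233.7 = 248.4 kN/m
FS = 248.4 / 171.0 = 1.453

FS = 1.45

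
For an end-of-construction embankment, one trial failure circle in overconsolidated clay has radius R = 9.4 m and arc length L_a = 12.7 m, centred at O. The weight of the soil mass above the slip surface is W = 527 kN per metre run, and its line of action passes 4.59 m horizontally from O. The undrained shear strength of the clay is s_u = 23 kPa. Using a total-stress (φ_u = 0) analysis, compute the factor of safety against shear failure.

FS = 1.14

Taking moments about the centre O, the resisting moment is provided by the undrained shear strength acting along the arc:
M_R = s_u·L_a·R = 23·12.70·9.4 = 2745.7 kN·m/m
M_D = W·d = 527·4.59 = 2418.9 kN·m/m
FS = M_R / M_D = 2745.7 / 2418.9 = 1.135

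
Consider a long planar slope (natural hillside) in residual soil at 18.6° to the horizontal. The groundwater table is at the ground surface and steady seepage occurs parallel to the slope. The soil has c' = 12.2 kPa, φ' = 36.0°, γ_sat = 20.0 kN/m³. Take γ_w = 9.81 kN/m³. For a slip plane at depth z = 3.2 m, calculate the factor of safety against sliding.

FS = 1.73

With seepage parallel to the slope and the water table at the surface, the effective normal stress on the slip plane uses the buoyant unit weight γ' = γ_sat − γ_w while the driving shear stress uses γ_sat:
FS = [c' + γ' z cos²β tanφ'] / [γ_sat z sinβ cosβ]
γ' = 20.0 − 9.81 = 10.19 kN/m³
Numerator = 12.2 + 10.19·3.2·cos²18.6°·tan36.0° = 12.2 + 10.19·3.2·0.8983·0.7265 = 33.481 kPa
Denominator = 20.0·3.2·sin18.6°·cos18.6° = 20.0·3.2·0.3190·0.9478 = 19.347 kPa
FS = 33.481 / 19.347 = 1.731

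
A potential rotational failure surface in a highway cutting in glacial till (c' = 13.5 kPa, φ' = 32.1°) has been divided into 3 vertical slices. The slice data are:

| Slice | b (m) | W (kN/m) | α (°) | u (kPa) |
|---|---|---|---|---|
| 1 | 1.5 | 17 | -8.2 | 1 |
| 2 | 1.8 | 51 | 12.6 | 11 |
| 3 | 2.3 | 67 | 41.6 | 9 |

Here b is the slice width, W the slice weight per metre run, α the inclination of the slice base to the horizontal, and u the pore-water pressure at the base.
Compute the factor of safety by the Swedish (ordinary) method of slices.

FS = 2.43

Ordinary method of slices: FS = Σ[c'·Δl_i + (W_i cosα_i − u_i·Δl_i)·tanφ'] / Σ W_i sinα_i, with Δl_i = b_i / cosα_i.
Slice 1: Δl = 1.5/cos(-8.2°) = 1.515 m; N'_1 = 17·cos(-8.2°) − 1·1.515 = 15.3; c'Δl = 20.46; W sinα = -2.4
Slice 2: Δl = 1.8/cos12.6° = 1.844 m; N'_2 = 51·cos12.6° − 11·1.844 = 29.5; c'Δl = 24.90; W sinα = 11.1
Slice 3: Δl = 2.3/cos41.6° = 3.076 m; N'_3 = 67·cos41.6° − 9·3.076 = 22.4; c'Δl = 41.52; W sinα = 44.5
Σc'Δl = 86.9 kN/m; ΣN' = 67.2 kN/m; ΣW sinα = 53.2 kN/m
Resisting = 86.9 + 67.2·tan32.1° = 86.9 + 42.2 = 129.0 kN/m
FS = 129.0 / 53.2 = 2.426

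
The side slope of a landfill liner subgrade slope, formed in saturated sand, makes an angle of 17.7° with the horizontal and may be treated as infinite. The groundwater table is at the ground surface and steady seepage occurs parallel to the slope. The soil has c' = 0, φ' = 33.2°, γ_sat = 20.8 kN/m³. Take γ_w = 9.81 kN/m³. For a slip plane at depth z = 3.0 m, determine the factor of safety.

FS = 1.08

With seepage parallel to the slope and the water table at the surface, the effective normal stress on the slip plane uses the buoyant unit weight γ' = γ_sat − γ_w while the driving shear stress uses γ_sat:
FS = [c' + γ' z cos²β tanφ'] / [γ_sat z sinβ cosβ]
(For c' = 0 this reduces to FS = (γ'/γ_sat)·tanφ'/tanβ.)
γ' = 20.8 − 9.81 = 10.99 kN/m³
Numerator = 0.0 + 10.99·3.0·cos²17.7°·tan33.2° = 0.0 + 10.99·3.0·0.9076·0.6544 = 19.581 kPa
Denominator = 20.8·3.0·sin17.7°·cos17.7° = 20.8·3.0·0.3040·0.9527 = 18.074 kPa
FS = 19.581 / 18.074 = 1.083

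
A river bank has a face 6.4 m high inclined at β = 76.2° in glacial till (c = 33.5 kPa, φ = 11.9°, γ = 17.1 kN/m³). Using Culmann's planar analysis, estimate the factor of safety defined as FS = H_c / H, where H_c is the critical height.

H_c = (4c/γ) · sinβ cosφ / [1 − cos(β − φ)]
    = (4·33.5/17.1) · sin76.2°·cos11.9° / [1 − cos64.3°]
    = 7.836 · 0.9503 / 0.5663 = 13.15 m
FS = H_c / H = 13.15 / 6.4 = 2.054

FS = 2.05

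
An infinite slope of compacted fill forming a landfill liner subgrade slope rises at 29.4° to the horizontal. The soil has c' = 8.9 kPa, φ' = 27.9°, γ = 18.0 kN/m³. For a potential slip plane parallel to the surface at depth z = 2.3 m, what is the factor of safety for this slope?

FS = 1.44

For an infinite slope with a slip plane parallel to the surface (no pore pressure): FS = [c' + γz cos²β tanφ'] / [γz sinβ cosβ].
γz = 18.0·2.3 = 41.40 kN/m²
Numerator = 8.9 + 41.40·cos²29.4°·tan27.9° = 8.9 + 41.40·0.7590·0.5295 = 25.538 kPa
Denominator = 41.40·sin29.4°·cos29.4° = 41.40·0.4909·0.8712 = 17.706 kPa
FS = 25.538 / 17.706 = 1.442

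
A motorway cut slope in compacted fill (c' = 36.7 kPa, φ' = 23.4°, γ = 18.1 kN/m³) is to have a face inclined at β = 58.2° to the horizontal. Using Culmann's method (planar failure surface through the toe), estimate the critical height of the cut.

H_c = 35.37 m

Culmann's analysis gives the critical failure plane at α_cr = (β + φ')/2 = (58.2 + 23.4)/2 = 40.8°, and the critical height
H_c = (4c'/γ) · sinβ cosφ' / [1 − cos(β − φ')]
    = (4·36.7/18.1) · sin58.2°·cos23.4° / [1 − cos(34.8°)]
    = 8.110 · 0.8499·0.9178 / [1 − 0.8211]
    = 8.110 · 0.7800 / 0.1789
    = 35.37 m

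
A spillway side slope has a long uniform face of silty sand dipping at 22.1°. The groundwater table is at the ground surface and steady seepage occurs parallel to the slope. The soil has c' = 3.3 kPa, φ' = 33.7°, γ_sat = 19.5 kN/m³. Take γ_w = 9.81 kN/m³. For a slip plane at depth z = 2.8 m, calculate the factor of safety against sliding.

With seepage parallel to the slope and the water table at the surface, the effective normal stress on the slip plane uses the buoyant unit weight γ' = γ_sat − γ_w while the driving shear stress uses γ_sat:
FS = [c' + γ' z cos²β tanφ'] / [γ_sat z sinβ cosβ]
γ' = 19.5 − 9.81 = 9.69 kN/m³
Numerator = 3.3 + 9.69·2.8·cos²22.1°·tan33.7° = 3.3 + 9.69·2.8·0.8585·0.6669 = 18.834 kPa
Denominator = 19.5·2.8·sin22.1°·cos22.1° = 19.5·2.8·0.3762·0.9265 = 19.033 kPa
FS = 18.834 / 19.033 = 0.990

FS = 0.99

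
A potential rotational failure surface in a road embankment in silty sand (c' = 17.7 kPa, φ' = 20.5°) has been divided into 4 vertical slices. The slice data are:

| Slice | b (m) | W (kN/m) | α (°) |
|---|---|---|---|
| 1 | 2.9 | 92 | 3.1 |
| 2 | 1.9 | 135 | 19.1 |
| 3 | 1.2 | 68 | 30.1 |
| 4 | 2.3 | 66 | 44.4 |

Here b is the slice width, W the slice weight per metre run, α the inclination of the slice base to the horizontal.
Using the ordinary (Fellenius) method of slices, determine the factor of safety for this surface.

Ordinary method of slices: FS = Σ[c'·Δl_i + (W_i cosα_i)·tanφ'] / Σ W_i sinα_i, with Δl_i = b_i / cosα_i.
Slice 1: Δl = 2.9/cos3.1° = 2.904 m; N'_1 = 92·cos3.1° = 91.9; c'Δl = 51.41; W sinα = 5.0
Slice 2: Δl = 1.9/cos19.1° = 2.011 m; N'_2 = 135·cos19.1° = 127.6; c'Δl = 35.59; W sinα = 44.2
Slice 3: Δl = 1.2/cos30.1° = 1.387 m; N'_3 = 68·cos30.1° = 58.8; c'Δl = 24.55; W sinα = 34.1
Slice 4: Δl = 2.3/cos44.4° = 3.219 m; N'_4 = 66·cos44.4° = 47.2; c'Δl = 56.98; W sinα = 46.2
Σc'Δl = 168.5 kN/m; ΣN' = 325.4 kN/m; ΣW sinα = 129.4 kN/m
Resisting = 168.5 + 325.4·tan20.5° = 168.5 + 121.7 = 290.2 kN/m
FS = 290.2 / 129.4 = 2.242

FS = 2.24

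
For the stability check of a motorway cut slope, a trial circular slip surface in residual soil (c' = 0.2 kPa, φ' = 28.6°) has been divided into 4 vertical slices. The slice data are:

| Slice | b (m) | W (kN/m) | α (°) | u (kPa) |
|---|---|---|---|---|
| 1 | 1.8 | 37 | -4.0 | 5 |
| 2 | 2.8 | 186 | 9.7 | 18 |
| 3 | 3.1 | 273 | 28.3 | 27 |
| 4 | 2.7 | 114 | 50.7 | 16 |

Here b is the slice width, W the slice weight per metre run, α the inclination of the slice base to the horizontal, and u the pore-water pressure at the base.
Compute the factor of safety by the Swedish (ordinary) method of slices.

FS = 0.69

Ordinary method of slices: FS = Σ[c'·Δl_i + (W_i cosα_i − u_i·Δl_i)·tanφ'] / Σ W_i sinα_i, with Δl_i = b_i / cosα_i.
Slice 1: Δl = 1.8/cos(-4.0°) = 1.804 m; N'_1 = 37·cos(-4.0°) − 5·1.804 = 27.9; c'Δl = 0.36; W sinα = -2.6
Slice 2: Δl = 2.8/cos9.7° = 2.841 m; N'_2 = 186·cos9.7° − 18·2.841 = 132.2; c'Δl = 0.57; W sinα = 31.3
Slice 3: Δl = 3.1/cos28.3° = 3.521 m; N'_3 = 273·cos28.3° − 27·3.521 = 145.3; c'Δl = 0.70; W sinα = 129.4
Slice 4: Δl = 2.7/cos50.7° = 4.263 m; N'_4 = 114·cos50.7° − 16·4.263 = 4.0; c'Δl = 0.85; W sinα = 88.2
Σc'Δl = 2.5 kN/m; ΣN' = 309.4 kN/m; ΣW sinα = 246.4 kN/m
Resisting = 2.5 + 309.4·tan28.6° = 2.5 + 168.7 = 171.2 kN/m
FS = 171.2 / 246.4 = 0.695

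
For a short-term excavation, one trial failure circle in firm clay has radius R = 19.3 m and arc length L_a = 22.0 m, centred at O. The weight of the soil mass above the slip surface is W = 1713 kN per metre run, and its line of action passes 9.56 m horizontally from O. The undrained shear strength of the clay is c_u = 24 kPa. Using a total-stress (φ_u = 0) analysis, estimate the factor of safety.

FS = 0.62

Taking moments about the centre O, the resisting moment is provided by the undrained shear strength acting along the arc:
M_R = c_u·L_a·R = 24·22.00·19.3 = 10190.4 kN·m/m
M_D = W·d = 1713·9.56 = 16376.3 kN·m/m
FS = M_R / M_D = 10190.4 / 16376.3 = 0.622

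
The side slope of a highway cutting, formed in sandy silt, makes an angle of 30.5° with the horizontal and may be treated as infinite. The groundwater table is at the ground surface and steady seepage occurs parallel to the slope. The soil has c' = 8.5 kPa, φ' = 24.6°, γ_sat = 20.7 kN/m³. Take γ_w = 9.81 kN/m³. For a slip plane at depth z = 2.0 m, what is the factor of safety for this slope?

FS = 0.88

With seepage parallel to the slope and the water table at the surface, the effective normal stress on the slip plane uses the buoyant unit weight γ' = γ_sat − γ_w while the driving shear stress uses γ_sat:
FS = [c' + γ' z cos²β tanφ'] / [γ_sat z sinβ cosβ]
γ' = 20.7 − 9.81 = 10.89 kN/m³
Numerator = 8.5 + 10.89·2.0·cos²30.5°·tan24.6° = 8.5 + 10.89·2.0·0.7424·0.4578 = 15.903 kPa
Denominator = 20.7·2.0·sin30.5°·cos30.5° = 20.7·2.0·0.5075·0.8616 = 18.105 kPa
FS = 15.903 / 18.105 = 0.878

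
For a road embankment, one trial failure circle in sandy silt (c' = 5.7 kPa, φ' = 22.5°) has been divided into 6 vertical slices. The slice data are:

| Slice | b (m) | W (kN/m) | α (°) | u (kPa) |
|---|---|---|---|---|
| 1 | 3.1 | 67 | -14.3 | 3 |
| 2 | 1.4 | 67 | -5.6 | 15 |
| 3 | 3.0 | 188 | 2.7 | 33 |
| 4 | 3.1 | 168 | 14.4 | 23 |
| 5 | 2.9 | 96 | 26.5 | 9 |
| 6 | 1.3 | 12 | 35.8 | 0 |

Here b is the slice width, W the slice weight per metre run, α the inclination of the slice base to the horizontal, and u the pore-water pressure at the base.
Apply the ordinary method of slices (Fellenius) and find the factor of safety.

Ordinary method of slices: FS = Σ[c'·Δl_i + (W_i cosα_i − u_i·Δl_i)·tanφ'] / Σ W_i sinα_i, with Δl_i = b_i / cosα_i.
Slice 1: Δl = 3.1/cos(-14.3°) = 3.199 m; N'_1 = 67·cos(-14.3°) − 3·3.199 = 55.3; c'Δl = 18.23; W sinα = -16.5
Slice 2: Δl = 1.4/cos(-5.6°) = 1.407 m; N'_2 = 67·cos(-5.6°) − 15·1.407 = 45.6; c'Δl = 8.02; W sinα = -6.5
Slice 3: Δl = 3.0/cos2.7° = 3.003 m; N'_3 = 188·cos2.7° − 33·3.003 = 88.7; c'Δl = 17.12; W sinα = 8.9
Slice 4: Δl = 3.1/cos14.4° = 3.201 m; N'_4 = 168·cos14.4° − 23·3.201 = 89.1; c'Δl = 18.24; W sinα = 41.8
Slice 5: Δl = 2.9/cos26.5° = 3.240 m; N'_5 = 96·cos26.5° − 9·3.240 = 56.7; c'Δl = 18.47; W sinα = 42.8
Slice 6: Δl = 1.3/cos35.8° = 1.603 m; N'_6 = 12·cos35.8° − 0·1.603 = 9.7; c'Δl = 9.14; W sinα = 7.0
Σc'Δl = 89.2 kN/m; ΣN' = 345.2 kN/m; ΣW sinα = 77.4 kN/m
Resisting = 89.2 + 345.2·tan22.5° = 89.2 + 143.0 = 232.2 kN/m
FS = 232.2 / 77.4 = 3.000

FS = 3.00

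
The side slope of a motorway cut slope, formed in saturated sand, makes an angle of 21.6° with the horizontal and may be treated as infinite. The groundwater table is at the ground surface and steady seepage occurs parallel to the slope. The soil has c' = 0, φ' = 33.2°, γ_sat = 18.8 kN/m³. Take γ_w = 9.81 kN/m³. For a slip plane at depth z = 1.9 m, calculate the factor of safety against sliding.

FS = 0.79

With seepage parallel to the slope and the water table at the surface, the effective normal stress on the slip plane uses the buoyant unit weight γ' = γ_sat − γ_w while the driving shear stress uses γ_sat:
FS = [c' + γ' z cos²β tanφ'] / [γ_sat z sinβ cosβ]
(For c' = 0 this reduces to FS = (γ'/γ_sat)·tanφ'/tanβ.)
γ' = 18.8 − 9.81 = 8.99 kN/m³
Numerator = 0.0 + 8.99·1.9·cos²21.6°·tan33.2° = 0.0 + 8.99·1.9·0.8645·0.6544 = 9.663 kPa
Denominator = 18.8·1.9·sin21.6°·cos21.6° = 18.8·1.9·0.3681·0.9298 = 12.226 kPa
FS = 9.663 / 12.226 = 0.790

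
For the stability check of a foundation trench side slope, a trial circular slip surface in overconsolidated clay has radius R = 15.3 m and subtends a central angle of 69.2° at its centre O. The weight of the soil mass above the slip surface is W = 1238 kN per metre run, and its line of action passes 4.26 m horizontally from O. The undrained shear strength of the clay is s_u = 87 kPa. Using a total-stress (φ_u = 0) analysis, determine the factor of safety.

FS = 4.66

Taking moments about the centre O, the resisting moment is provided by the undrained shear strength acting along the arc:
Arc length L_a = R·θ = 15.3·(69.2°·π/180) = 15.3·1.2078 = 18.48 m
M_R = s_u·L_a·R = 87·18.48·15.3 = 24597.2 kN·m/m
M_D = W·d = 1238·4.26 = 5273.9 kN·m/m
FS = M_R / M_D = 24597.2 / 5273.9 = 4.664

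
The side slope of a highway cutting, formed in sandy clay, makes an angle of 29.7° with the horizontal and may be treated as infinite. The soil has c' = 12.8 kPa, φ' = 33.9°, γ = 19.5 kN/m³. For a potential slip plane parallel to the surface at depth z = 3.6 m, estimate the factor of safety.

For an infinite slope with a slip plane parallel to the surface (no pore pressure): FS = [c' + γz cos²β tanφ'] / [γz sinβ cosβ].
γz = 19.5·3.6 = 70.20 kN/m²
Numerator = 12.8 + 70.20·cos²29.7°·tan33.9° = 12.8 + 70.20·0.7545·0.6720 = 48.393 kPa
Denominator = 70.20·sin29.7°·cos29.7° = 70.20·0.4955·0.8686 = 30.212 kPa
FS = 48.393 / 30.212 = 1.602

FS = 1.60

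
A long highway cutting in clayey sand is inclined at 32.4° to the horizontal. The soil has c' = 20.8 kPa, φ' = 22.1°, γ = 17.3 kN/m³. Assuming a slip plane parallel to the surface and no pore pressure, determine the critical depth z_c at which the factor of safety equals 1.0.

Setting FS = 1.00 in FS = [c' + γz cos²β tanφ'] / [γz sinβ cosβ] and solving for z:
z = c' / [γ cosβ (FS·sinβ − cosβ·tanφ')]
  = 20.8 / [17.3·cos32.4°·(1.00·sin32.4° − cos32.4°·tan22.1°)]
  = 20.8 / [17.3·0.8443·(1.00·0.5358 − 0.8443·0.4061)]
  = 20.8 / 2.8188 = 7.379 m

z_c = 7.38 m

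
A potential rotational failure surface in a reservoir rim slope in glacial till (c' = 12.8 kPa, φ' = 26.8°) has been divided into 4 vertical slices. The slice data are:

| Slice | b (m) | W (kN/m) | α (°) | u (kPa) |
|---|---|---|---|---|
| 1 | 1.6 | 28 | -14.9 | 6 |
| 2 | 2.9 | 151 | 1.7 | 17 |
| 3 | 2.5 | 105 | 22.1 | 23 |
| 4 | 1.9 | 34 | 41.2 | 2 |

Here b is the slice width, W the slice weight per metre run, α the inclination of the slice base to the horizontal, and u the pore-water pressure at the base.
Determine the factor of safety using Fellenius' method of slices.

Ordinary method of slices: FS = Σ[c'·Δl_i + (W_i cosα_i − u_i·Δl_i)·tanφ'] / Σ W_i sinα_i, with Δl_i = b_i / cosα_i.
Slice 1: Δl = 1.6/cos(-14.9°) = 1.656 m; N'_1 = 28·cos(-14.9°) − 6·1.656 = 17.1; c'Δl = 21.19; W sinα = -7.2
Slice 2: Δl = 2.9/cos1.7° = 2.901 m; N'_2 = 151·cos1.7° − 17·2.901 = 101.6; c'Δl = 37.14; W sinα = 4.5
Slice 3: Δl = 2.5/cos22.1° = 2.698 m; N'_3 = 105·cos22.1° − 23·2.698 = 35.2; c'Δl = 34.54; W sinα = 39.5
Slice 4: Δl = 1.9/cos41.2° = 2.525 m; N'_4 = 34·cos41.2° − 2·2.525 = 20.5; c'Δl = 32.32; W sinα = 22.4
Σc'Δl = 125.2 kN/m; ΣN' = 174.5 kN/m; ΣW sinα = 59.2 kN/m
Resisting = 125.2 + 174.5·tan26.8° = 125.2 + 88.1 = 213.3 kN/m
FS = 213.3 / 59.2 = 3.605

FS = 3.60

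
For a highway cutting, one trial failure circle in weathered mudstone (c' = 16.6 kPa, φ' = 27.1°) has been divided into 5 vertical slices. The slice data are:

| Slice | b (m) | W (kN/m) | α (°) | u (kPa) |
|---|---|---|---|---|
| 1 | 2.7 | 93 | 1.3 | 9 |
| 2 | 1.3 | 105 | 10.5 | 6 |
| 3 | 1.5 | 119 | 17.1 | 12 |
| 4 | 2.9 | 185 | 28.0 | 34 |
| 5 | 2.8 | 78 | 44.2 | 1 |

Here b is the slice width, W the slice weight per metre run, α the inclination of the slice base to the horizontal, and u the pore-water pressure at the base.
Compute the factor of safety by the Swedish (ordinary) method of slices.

FS = 2.01

Ordinary method of slices: FS = Σ[c'·Δl_i + (W_i cosα_i − u_i·Δl_i)·tanφ'] / Σ W_i sinα_i, with Δl_i = b_i / cosα_i.
Slice 1: Δl = 2.7/cos1.3° = 2.701 m; N'_1 = 93·cos1.3° − 9·2.701 = 68.7; c'Δl = 44.83; W sinα = 2.1
Slice 2: Δl = 1.3/cos10.5° = 1.322 m; N'_2 = 105·cos10.5° − 6·1.322 = 95.3; c'Δl = 21.95; W sinα = 19.1
Slice 3: Δl = 1.5/cos17.1° = 1.569 m; N'_3 = 119·cos17.1° − 12·1.569 = 94.9; c'Δl = 26.05; W sinα = 35.0
Slice 4: Δl = 2.9/cos28.0° = 3.284 m; N'_4 = 185·cos28.0° − 34·3.284 = 51.7; c'Δl = 54.52; W sinα = 86.9
Slice 5: Δl = 2.8/cos44.2° = 3.906 m; N'_5 = 78·cos44.2° − 1·3.906 = 52.0; c'Δl = 64.83; W sinα = 54.4
Σc'Δl = 212.2 kN/m; ΣN' = 362.6 kN/m; ΣW sinα = 197.5 kN/m
Resisting = 212.2 + 362.6·tan27.1° = 212.2 + 185.5 = 397.7 kN/m
FS = 397.7 / 197.5 = 2.014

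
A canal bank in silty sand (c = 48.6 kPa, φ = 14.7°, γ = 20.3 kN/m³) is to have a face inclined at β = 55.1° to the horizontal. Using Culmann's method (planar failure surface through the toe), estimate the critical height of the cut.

H_c = 31.86 m

Culmann's analysis gives the critical failure plane at α_cr = (β + φ)/2 = (55.1 + 14.7)/2 = 34.9°, and the critical height
H_c = (4c/γ) · sinβ cosφ / [1 − cos(β − φ)]
    = (4·48.6/20.3) · sin55.1°·cos14.7° / [1 − cos(40.4°)]
    = 9.576 · 0.8202·0.9673 / [1 − 0.7615]
    = 9.576 · 0.7933 / 0.2385
    = 31.86 m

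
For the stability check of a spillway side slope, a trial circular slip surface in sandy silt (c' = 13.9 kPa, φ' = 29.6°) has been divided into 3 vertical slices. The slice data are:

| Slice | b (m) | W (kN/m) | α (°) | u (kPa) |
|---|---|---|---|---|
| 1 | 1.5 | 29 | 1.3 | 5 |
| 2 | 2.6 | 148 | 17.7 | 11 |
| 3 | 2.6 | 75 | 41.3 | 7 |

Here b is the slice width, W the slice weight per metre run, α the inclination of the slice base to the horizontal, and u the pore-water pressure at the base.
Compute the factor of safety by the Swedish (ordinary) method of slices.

FS = 2.11

Ordinary method of slices: FS = Σ[c'·Δl_i + (W_i cosα_i − u_i·Δl_i)·tanφ'] / Σ W_i sinα_i, with Δl_i = b_i / cosα_i.
Slice 1: Δl = 1.5/cos1.3° = 1.500 m; N'_1 = 29·cos1.3° − 5·1.500 = 21.5; c'Δl = 20.86; W sinα = 0.7
Slice 2: Δl = 2.6/cos17.7° = 2.729 m; N'_2 = 148·cos17.7° − 11·2.729 = 111.0; c'Δl = 37.94; W sinα = 45.0
Slice 3: Δl = 2.6/cos41.3° = 3.461 m; N'_3 = 75·cos41.3° − 7·3.461 = 32.1; c'Δl = 48.11; W sinα = 49.5
Σc'Δl = 106.9 kN/m; ΣN' = 164.6 kN/m; ΣW sinα = 95.2 kN/m
Resisting = 106.9 + 164.6·tan29.6° = 106.9 + 93.5 = 200.4 kN/m
FS = 200.4 / 95.2 = 2.106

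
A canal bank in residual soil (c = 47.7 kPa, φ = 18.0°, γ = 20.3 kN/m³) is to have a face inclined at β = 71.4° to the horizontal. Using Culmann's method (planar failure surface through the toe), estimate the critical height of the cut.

H_c = 20.98 m

Culmann's analysis gives the critical failure plane at α_cr = (β + φ)/2 = (71.4 + 18.0)/2 = 44.7°, and the critical height
H_c = (4c/γ) · sinβ cosφ / [1 − cos(β − φ)]
    = (4·47.7/20.3) · sin71.4°·cos18.0° / [1 − cos(53.4°)]
    = 9.399 · 0.9478·0.9511 / [1 − 0.5962]
    = 9.399 · 0.9014 / 0.4038
    = 20.98 m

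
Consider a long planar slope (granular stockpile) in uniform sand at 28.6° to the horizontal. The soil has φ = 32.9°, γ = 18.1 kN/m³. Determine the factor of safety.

FS = 1.19

For a dry cohesionless infinite slope the factor of safety is FS = tanφ / tanβ.
FS = tan32.9° / tan28.6° = 0.6469 / 0.5452 = 1.187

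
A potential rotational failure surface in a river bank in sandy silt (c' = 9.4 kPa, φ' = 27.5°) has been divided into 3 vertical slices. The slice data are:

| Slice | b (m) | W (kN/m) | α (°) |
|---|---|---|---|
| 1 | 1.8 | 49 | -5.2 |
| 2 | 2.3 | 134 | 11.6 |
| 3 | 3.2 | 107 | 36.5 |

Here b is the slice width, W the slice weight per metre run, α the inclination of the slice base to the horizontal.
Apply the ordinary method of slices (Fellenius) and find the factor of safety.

FS = 2.50

Ordinary method of slices: FS = Σ[c'·Δl_i + (W_i cosα_i)·tanφ'] / Σ W_i sinα_i, with Δl_i = b_i / cosα_i.
Slice 1: Δl = 1.8/cos(-5.2°) = 1.807 m; N'_1 = 49·cos(-5.2°) = 48.8; c'Δl = 16.99; W sinα = -4.4
Slice 2: Δl = 2.3/cos11.6° = 2.348 m; N'_2 = 134·cos11.6° = 131.3; c'Δl = 22.07; W sinα = 26.9
Slice 3: Δl = 3.2/cos36.5° = 3.981 m; N'_3 = 107·cos36.5° = 86.0; c'Δl = 37.42; W sinα = 63.6
Σc'Δl = 76.5 kN/m; ΣN' = 266.1 kN/m; ΣW sinα = 86.1 kN/m
Resisting = 76.5 + 266.1·tan27.5° = 76.5 + 138.5 = 215.0 kN/m
FS = 215.0 / 86.1 = 2.496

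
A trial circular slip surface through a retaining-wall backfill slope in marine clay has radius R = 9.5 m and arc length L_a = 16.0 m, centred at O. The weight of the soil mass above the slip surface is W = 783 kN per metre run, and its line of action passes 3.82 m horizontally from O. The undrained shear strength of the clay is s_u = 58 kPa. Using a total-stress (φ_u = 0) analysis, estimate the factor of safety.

FS = 2.95

Taking moments about the centre O, the resisting moment is provided by the undrained shear strength acting along the arc:
M_R = s_u·L_a·R = 58·16.00·9.5 = 8816.0 kN·m/m
M_D = W·d = 783·3.82 = 2991.1 kN·m/m
FS = M_R / M_D = 8816.0 / 2991.1 = 2.947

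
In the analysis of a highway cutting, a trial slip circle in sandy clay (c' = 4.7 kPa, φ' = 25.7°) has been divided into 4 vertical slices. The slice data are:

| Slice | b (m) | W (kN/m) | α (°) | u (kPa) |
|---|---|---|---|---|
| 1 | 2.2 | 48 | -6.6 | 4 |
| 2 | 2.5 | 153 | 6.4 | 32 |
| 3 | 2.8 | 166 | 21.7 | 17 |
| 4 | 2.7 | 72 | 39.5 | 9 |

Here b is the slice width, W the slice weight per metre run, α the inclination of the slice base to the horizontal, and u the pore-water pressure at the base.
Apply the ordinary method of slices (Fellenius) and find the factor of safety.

FS = 1.41

Ordinary method of slices: FS = Σ[c'·Δl_i + (W_i cosα_i − u_i·Δl_i)·tanφ'] / Σ W_i sinα_i, with Δl_i = b_i / cosα_i.
Slice 1: Δl = 2.2/cos(-6.6°) = 2.215 m; N'_1 = 48·cos(-6.6°) − 4·2.215 = 38.8; c'Δl = 10.41; W sinα = -5.5
Slice 2: Δl = 2.5/cos6.4° = 2.516 m; N'_2 = 153·cos6.4° − 32·2.516 = 71.5; c'Δl = 11.82; W sinα = 17.1
Slice 3: Δl = 2.8/cos21.7° = 3.014 m; N'_3 = 166·cos21.7° − 17·3.014 = 103.0; c'Δl = 14.16; W sinα = 61.4
Slice 4: Δl = 2.7/cos39.5° = 3.499 m; N'_4 = 72·cos39.5° − 9·3.499 = 24.1; c'Δl = 16.45; W sinα = 45.8
Σc'Δl = 52.8 kN/m; ΣN' = 237.4 kN/m; ΣW sinα = 118.7 kN/m
Resisting = 52.8 + 237.4·tan25.7° = 52.8 + 114.3 = 167.1 kN/m
FS = 167.1 / 118.7 = 1.408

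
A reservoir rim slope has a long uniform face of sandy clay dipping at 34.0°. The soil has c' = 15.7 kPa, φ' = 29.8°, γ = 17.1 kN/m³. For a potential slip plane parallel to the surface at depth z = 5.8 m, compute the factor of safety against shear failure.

For an infinite slope with a slip plane parallel to the surface (no pore pressure): FS = [c' + γz cos²β tanφ'] / [γz sinβ cosβ].
γz = 17.1·5.8 = 99.18 kN/m²
Numerator = 15.7 + 99.18·cos²34.0°·tan29.8° = 15.7 + 99.18·0.6873·0.5727 = 54.739 kPa
Denominator = 99.18·sin34.0°·cos34.0° = 99.18·0.5592·0.8290 = 45.979 kPa
FS = 54.739 / 45.979 = 1.191

FS = 1.19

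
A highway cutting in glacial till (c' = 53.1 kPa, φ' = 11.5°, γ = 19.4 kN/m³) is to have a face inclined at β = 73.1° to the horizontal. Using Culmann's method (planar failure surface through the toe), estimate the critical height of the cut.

H_c = 19.58 m

Culmann's analysis gives the critical failure plane at α_cr = (β + φ')/2 = (73.1 + 11.5)/2 = 42.3°, and the critical height
H_c = (4c'/γ) · sinβ cosφ' / [1 − cos(β − φ')]
    = (4·53.1/19.4) · sin73.1°·cos11.5° / [1 − cos(61.6°)]
    = 10.948 · 0.9568·0.9799 / [1 − 0.4756]
    = 10.948 · 0.9376 / 0.5244
    = 19.58 m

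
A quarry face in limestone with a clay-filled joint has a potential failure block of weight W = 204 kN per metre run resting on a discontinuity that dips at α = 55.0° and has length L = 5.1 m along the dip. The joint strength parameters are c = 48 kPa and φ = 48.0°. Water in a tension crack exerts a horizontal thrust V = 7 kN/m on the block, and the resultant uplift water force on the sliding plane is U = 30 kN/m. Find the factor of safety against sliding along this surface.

FS = 1.96

Resolving the block weight along and normal to the plane and applying the Mohr–Coulomb strength on the joint:
N' = W cosα − U − V sinα = 204·cos55.0° − 30 − 7·sin55.0° = 81.3 kN/m
Driving force T = W sinα + V cosα = 204·sin55.0° + 7·cos55.0° = 171.1 kN/m
Resisting force R = c·L + N'·tanφ = 48·5.1 + 81.3·tan48.0° = 244.8 + 90.3 = 335.1 kN/m
FS = R / T = 335.1 / 171.1 = 1.958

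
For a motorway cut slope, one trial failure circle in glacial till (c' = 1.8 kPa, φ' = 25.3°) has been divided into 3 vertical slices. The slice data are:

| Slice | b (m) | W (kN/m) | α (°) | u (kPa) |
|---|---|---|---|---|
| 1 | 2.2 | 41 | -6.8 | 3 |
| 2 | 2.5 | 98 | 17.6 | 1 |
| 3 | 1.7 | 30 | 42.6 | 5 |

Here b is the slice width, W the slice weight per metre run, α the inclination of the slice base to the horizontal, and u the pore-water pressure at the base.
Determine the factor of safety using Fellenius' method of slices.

FS = 1.70

Ordinary method of slices: FS = Σ[c'·Δl_i + (W_i cosα_i − u_i·Δl_i)·tanφ'] / Σ W_i sinα_i, with Δl_i = b_i / cosα_i.
Slice 1: Δl = 2.2/cos(-6.8°) = 2.216 m; N'_1 = 41·cos(-6.8°) − 3·2.216 = 34.1; c'Δl = 3.99; W sinα = -4.9
Slice 2: Δl = 2.5/cos17.6° = 2.623 m; N'_2 = 98·cos17.6° − 1·2.623 = 90.8; c'Δl = 4.72; W sinα = 29.6
Slice 3: Δl = 1.7/cos42.6° = 2.309 m; N'_3 = 30·cos42.6° − 5·2.309 = 10.5; c'Δl = 4.16; W sinα = 20.3
Σc'Δl = 12.9 kN/m; ΣN' = 135.4 kN/m; ΣW sinα = 45.1 kN/m
Resisting = 12.9 + 135.4·tan25.3° = 12.9 + 64.0 = 76.9 kN/m
FS = 76.9 / 45.1 = 1.705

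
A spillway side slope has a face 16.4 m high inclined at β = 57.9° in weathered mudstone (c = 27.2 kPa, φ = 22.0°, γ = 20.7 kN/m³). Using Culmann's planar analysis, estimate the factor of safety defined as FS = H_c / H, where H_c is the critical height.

FS = 1.33

H_c = (4c/γ) · sinβ cosφ / [1 − cos(β − φ)]
    = (4·27.2/20.7) · sin57.9°·cos22.0° / [1 − cos35.9°]
    = 5.256 · 0.7854 / 0.1900 = 21.73 m
FS = H_c / H = 21.73 / 16.4 = 1.325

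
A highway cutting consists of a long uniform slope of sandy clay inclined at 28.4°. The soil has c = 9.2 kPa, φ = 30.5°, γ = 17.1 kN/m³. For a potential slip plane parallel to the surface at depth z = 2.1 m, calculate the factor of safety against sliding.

For an infinite slope with a slip plane parallel to the surface (no pore pressure): FS = [c + γz cos²β tanφ] / [γz sinβ cosβ].
γz = 17.1·2.1 = 35.91 kN/m²
Numerator = 9.2 + 35.91·cos²28.4°·tan30.5° = 9.2 + 35.91·0.7738·0.5890 = 25.567 kPa
Denominator = 35.91·sin28.4°·cos28.4° = 35.91·0.4756·0.8796 = 15.024 kPa
FS = 25.567 / 15.024 = 1.702

FS = 1.70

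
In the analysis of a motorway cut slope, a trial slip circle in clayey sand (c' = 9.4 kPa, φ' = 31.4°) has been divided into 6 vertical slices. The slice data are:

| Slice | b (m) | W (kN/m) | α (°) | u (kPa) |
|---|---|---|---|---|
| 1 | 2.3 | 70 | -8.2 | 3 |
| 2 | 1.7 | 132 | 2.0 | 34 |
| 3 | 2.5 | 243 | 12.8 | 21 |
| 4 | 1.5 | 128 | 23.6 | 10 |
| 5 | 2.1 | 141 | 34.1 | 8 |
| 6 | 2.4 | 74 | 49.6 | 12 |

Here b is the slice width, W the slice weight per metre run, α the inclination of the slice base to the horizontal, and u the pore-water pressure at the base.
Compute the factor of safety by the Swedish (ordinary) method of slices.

Ordinary method of slices: FS = Σ[c'·Δl_i + (W_i cosα_i − u_i·Δl_i)·tanφ'] / Σ W_i sinα_i, with Δl_i = b_i / cosα_i.
Slice 1: Δl = 2.3/cos(-8.2°) = 2.324 m; N'_1 = 70·cos(-8.2°) − 3·2.324 = 62.3; c'Δl = 21.84; W sinα = -10.0
Slice 2: Δl = 1.7/cos2.0° = 1.701 m; N'_2 = 132·cos2.0° − 34·1.701 = 74.1; c'Δl = 15.99; W sinα = 4.6
Slice 3: Δl = 2.5/cos12.8° = 2.564 m; N'_3 = 243·cos12.8° − 21·2.564 = 183.1; c'Δl = 24.10; W sinα = 53.8
Slice 4: Δl = 1.5/cos23.6° = 1.637 m; N'_4 = 128·cos23.6° − 10·1.637 = 100.9; c'Δl = 15.39; W sinα = 51.2
Slice 5: Δl = 2.1/cos34.1° = 2.536 m; N'_5 = 141·cos34.1° − 8·2.536 = 96.5; c'Δl = 23.84; W sinα = 79.1
Slice 6: Δl = 2.4/cos49.6° = 3.703 m; N'_6 = 74·cos49.6° − 12·3.703 = 3.5; c'Δl = 34.81; W sinα = 56.4
Σc'Δl = 136.0 kN/m; ΣN' = 520.4 kN/m; ΣW sinα = 235.1 kN/m
Resisting = 136.0 + 520.4·tan31.4° = 136.0 + 317.7 = 453.6 kN/m
FS = 453.6 / 235.1 = 1.930

FS = 1.93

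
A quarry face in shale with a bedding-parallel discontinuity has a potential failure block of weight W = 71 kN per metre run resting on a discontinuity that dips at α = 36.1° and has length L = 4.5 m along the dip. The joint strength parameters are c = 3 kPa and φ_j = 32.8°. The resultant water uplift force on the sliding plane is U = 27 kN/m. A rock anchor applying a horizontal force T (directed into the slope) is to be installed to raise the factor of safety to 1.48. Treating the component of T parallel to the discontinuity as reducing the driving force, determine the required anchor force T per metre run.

Resolving forces along and normal to the sliding plane, with the horizontal anchor force T adding T·sinα to the effective normal force and T·cosα acting up the plane against the driving force:
FS = [cL + (W cosα − U + T sinα) tanφ_j] / [W sinα − T cosα]
Without the anchor: N' = 30.4 kN/m, driving T_d = 41.8 kN/m, resisting R = 3·4.5 + 30.4·tan32.8° = 33.1 kN/m, FS = 0.79.
Setting FS = 1.48 and solving for T:
1.48·(41.8 − T cos36.1°) = 33.1 + T sin36.1°·tan32.8°
T·(sin36.1°·tan32.8° + 1.48·cos36.1°) = 1.48·41.8 − 33.1
T·(0.5892·0.6445 + 1.48·0.8080) = 61.9 − 33.1 = 28.8
T·1.5755 = 28.8
T = 18.3 kN/m

T = 18 kN/m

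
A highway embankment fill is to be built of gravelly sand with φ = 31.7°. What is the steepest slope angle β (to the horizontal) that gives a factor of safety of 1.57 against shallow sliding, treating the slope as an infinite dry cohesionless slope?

β = 21.5°

For an infinite dry cohesionless slope FS = tanφ/tanβ, so tanβ = tanφ / FS.
tanβ = tan31.7° / 1.57 = 0.6176 / 1.57 = 0.3934
β = arctan(0.3934) = 21.47°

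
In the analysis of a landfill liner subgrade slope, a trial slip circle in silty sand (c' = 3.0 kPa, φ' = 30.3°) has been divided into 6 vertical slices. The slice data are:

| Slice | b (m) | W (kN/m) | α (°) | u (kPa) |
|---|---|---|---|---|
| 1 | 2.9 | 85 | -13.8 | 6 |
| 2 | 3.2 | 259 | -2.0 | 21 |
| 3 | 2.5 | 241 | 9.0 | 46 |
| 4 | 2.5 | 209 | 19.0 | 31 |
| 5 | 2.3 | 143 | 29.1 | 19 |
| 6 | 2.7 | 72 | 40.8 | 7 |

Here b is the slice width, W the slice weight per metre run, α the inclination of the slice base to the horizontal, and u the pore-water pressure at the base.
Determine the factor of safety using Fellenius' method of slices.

Ordinary method of slices: FS = Σ[c'·Δl_i + (W_i cosα_i − u_i·Δl_i)·tanφ'] / Σ W_i sinα_i, with Δl_i = b_i / cosα_i.
Slice 1: Δl = 2.9/cos(-13.8°) = 2.986 m; N'_1 = 85·cos(-13.8°) − 6·2.986 = 64.6; c'Δl = 8.96; W sinα = -20.3
Slice 2: Δl = 3.2/cos(-2.0°) = 3.202 m; N'_2 = 259·cos(-2.0°) − 21·3.202 = 191.6; c'Δl = 9.61; W sinα = -9.0
Slice 3: Δl = 2.5/cos9.0° = 2.531 m; N'_3 = 241·cos9.0° − 46·2.531 = 121.6; c'Δl = 7.59; W sinα = 37.7
Slice 4: Δl = 2.5/cos19.0° = 2.644 m; N'_4 = 209·cos19.0° − 31·2.644 = 115.6; c'Δl = 7.93; W sinα = 68.0
Slice 5: Δl = 2.3/cos29.1° = 2.632 m; N'_5 = 143·cos29.1° − 19·2.632 = 74.9; c'Δl = 7.90; W sinα = 69.5
Slice 6: Δl = 2.7/cos40.8° = 3.567 m; N'_6 = 72·cos40.8° − 7·3.567 = 29.5; c'Δl = 10.70; W sinα = 47.0
Σc'Δl = 52.7 kN/m; ΣN' = 598.0 kN/m; ΣW sinα = 193.0 kN/m
Resisting = 52.7 + 598.0·tan30.3° = 52.7 + 349.4 = 402.1 kN/m
FS = 402.1 / 193.0 = 2.083

FS = 2.08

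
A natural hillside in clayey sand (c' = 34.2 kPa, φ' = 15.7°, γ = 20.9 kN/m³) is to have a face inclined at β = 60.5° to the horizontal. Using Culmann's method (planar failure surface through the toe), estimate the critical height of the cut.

Culmann's analysis gives the critical failure plane at α_cr = (β + φ')/2 = (60.5 + 15.7)/2 = 38.1°, and the critical height
H_c = (4c'/γ) · sinβ cosφ' / [1 − cos(β − φ')]
    = (4·34.2/20.9) · sin60.5°·cos15.7° / [1 − cos(44.8°)]
    = 6.545 · 0.8704·0.9627 / [1 − 0.7096]
    = 6.545 · 0.8379 / 0.2904
    = 18.88 m

H_c = 18.88 m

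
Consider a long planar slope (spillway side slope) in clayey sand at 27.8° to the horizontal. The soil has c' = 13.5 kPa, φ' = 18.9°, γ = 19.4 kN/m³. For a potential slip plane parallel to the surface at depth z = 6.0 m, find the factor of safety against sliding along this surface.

For an infinite slope with a slip plane parallel to the surface (no pore pressure): FS = [c' + γz cos²β tanφ'] / [γz sinβ cosβ].
γz = 19.4·6.0 = 116.40 kN/m²
Numerator = 13.5 + 116.40·cos²27.8°·tan18.9° = 13.5 + 116.40·0.7825·0.3424 = 44.684 kPa
Denominator = 116.40·sin27.8°·cos27.8° = 116.40·0.4664·0.8846 = 48.022 kPa
FS = 44.684 / 48.022 = 0.930

FS = 0.93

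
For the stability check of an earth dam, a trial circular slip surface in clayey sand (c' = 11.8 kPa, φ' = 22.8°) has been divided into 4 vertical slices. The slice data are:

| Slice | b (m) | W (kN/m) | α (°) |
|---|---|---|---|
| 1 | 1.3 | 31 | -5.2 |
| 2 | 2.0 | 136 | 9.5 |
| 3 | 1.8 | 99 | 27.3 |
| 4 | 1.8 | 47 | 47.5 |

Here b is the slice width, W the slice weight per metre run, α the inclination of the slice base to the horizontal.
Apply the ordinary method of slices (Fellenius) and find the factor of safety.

FS = 2.15

Ordinary method of slices: FS = Σ[c'·Δl_i + (W_i cosα_i)·tanφ'] / Σ W_i sinα_i, with Δl_i = b_i / cosα_i.
Slice 1: Δl = 1.3/cos(-5.2°) = 1.305 m; N'_1 = 31·cos(-5.2°) = 30.9; c'Δl = 15.40; W sinα = -2.8
Slice 2: Δl = 2.0/cos9.5° = 2.028 m; N'_2 = 136·cos9.5° = 134.1; c'Δl = 23.93; W sinα = 22.4
Slice 3: Δl = 1.8/cos27.3° = 2.026 m; N'_3 = 99·cos27.3° = 88.0; c'Δl = 23.90; W sinα = 45.4
Slice 4: Δl = 1.8/cos47.5° = 2.664 m; N'_4 = 47·cos47.5° = 31.8; c'Δl = 31.44; W sinα = 34.7
Σc'Δl = 94.7 kN/m; ΣN' = 284.7 kN/m; ΣW sinα = 99.7 kN/m
Resisting = 94.7 + 284.7·tan22.8° = 94.7 + 119.7 = 214.4 kN/m
FS = 214.4 / 99.7 = 2.150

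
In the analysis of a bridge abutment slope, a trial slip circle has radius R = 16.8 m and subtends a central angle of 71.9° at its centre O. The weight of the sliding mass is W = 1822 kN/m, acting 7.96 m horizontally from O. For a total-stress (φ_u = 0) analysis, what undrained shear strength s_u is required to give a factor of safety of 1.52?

s_u = 62.2 kPa

FS = s_u·L_a·R / (W·d), so s_u = FS·W·d / (L_a·R).
Arc length L_a = R·θ = 16.8·(71.9°·π/180) = 16.8·1.2549 = 21.08 m
s_u = 1.52·1822·7.96 / (21.08·16.8) = 22044.7 / 354.18 = 62.24 kPa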